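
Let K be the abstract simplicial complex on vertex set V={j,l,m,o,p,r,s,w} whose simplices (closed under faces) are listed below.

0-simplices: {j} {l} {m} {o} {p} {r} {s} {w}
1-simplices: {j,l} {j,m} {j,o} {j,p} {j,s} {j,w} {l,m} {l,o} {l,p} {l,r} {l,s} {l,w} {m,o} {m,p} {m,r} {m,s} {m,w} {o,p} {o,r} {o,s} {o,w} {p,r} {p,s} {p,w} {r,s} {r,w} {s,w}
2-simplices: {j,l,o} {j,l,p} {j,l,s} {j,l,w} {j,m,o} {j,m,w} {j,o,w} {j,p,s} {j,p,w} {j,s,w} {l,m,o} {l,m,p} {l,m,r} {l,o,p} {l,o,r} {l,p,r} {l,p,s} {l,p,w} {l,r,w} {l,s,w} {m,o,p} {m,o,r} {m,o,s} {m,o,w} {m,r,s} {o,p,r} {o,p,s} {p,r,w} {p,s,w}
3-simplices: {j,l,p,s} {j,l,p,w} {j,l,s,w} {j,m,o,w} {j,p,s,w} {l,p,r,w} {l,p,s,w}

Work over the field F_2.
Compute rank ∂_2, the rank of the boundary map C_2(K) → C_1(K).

n_0=8 n_1=27 n_2=29 n_3=7  [Z2]
∂1: piv[jl,jm,jo,jp,js,jw,lr] rk=7  ker:lm,lo,lp,ls,lw,mo,mp,mr,ms,mw,op,or,os,ow,pr,ps,pw,rs,rw,sw
∂2: piv[jlo,jlp,jls,jlw,jmo,jmw,jow,jps,jpw,jsw,lmo,lmp,lmr,lop,lor,lpr,lrw,mos,mrs,ops] rk=20  ker:lps,lpw,lsw,mop,mor,mow,opr,prw,psw
∂3: piv[jlps,jlpw,jlsw,jmow,jpsw,lprw] rk=6  ker:lpsw
rk∂_2=20

rank∂_2=20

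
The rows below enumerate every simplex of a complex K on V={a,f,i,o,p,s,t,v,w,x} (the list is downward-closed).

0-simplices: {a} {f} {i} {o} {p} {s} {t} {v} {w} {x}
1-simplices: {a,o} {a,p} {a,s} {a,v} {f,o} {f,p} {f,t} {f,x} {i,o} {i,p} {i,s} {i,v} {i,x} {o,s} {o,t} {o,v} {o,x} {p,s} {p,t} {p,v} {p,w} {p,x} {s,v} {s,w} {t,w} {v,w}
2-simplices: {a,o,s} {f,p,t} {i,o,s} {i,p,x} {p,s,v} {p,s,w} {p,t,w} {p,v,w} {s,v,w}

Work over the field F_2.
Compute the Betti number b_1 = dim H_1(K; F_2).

b_1=9

n_0=10 n_1=26 n_2=9  [Z2]
∂1: piv[ao,ap,as,av,fo,ft,fx,io,pw] rk=9  ker:fp,ip,is,iv,ix,os,ot,ov,ox,ps,pt,pv,px,sv,sw,tw,vw
∂2: piv[aos,fpt,ios,ipx,psv,psw,ptw,pvw] rk=8  ker:svw
b_1=(26−9)−8=9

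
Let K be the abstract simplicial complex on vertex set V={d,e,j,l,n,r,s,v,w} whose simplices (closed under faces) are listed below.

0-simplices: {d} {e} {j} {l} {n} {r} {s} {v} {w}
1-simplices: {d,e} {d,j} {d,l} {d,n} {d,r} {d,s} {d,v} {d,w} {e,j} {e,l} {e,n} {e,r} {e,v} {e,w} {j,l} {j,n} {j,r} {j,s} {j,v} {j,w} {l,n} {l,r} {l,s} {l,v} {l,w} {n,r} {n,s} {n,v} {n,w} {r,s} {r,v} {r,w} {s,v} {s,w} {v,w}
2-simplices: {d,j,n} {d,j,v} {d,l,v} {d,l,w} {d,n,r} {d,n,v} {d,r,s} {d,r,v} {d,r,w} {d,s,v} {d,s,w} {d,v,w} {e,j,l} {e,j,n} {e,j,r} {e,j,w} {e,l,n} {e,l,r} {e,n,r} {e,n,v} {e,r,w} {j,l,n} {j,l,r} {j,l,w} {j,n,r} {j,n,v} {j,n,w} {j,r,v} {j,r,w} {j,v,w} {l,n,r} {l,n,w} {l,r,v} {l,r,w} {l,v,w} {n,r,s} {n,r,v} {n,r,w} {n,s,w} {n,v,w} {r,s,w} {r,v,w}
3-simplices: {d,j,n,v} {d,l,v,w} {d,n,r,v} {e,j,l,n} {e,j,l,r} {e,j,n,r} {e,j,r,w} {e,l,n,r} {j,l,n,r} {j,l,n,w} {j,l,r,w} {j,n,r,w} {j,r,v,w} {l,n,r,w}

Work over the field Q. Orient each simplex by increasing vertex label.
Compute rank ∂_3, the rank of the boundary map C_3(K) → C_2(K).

n_0=9 n_1=35 n_2=42 n_3=14  [Q]
∂1: piv[de,dj,dl,dn,dr,ds,dv,dw] rk=8  ker:ej,el,en,er,ev,ew,jl,jn,jr,js,jv,jw,ln,lr,ls,lv,lw,nr,ns,nv,nw,rs,rv,rw,sv,sw,vw
∂2: piv[djn,djv,dlv,dlw,dnr,dnv,drs,drv,drw,dsv,dsw,dvw,ejl,ejn,ejr,ejw,eln,elr,enr,env,erw,jlw,jnw,nrs] rk=24  ker:jln,jlr,jnr,jnv,jrv,jrw,jvw,lnr,lnw,lrv,lrw,lvw,nrv,nrw,nsw,nvw,rsw,rvw
∂3: piv[djnv,dlvw,dnrv,ejln,ejlr,ejnr,ejrw,elnr,jlnw,jlrw,jnrw,jrvw] rk=12  ker:jlnr,lnrw
rk∂_3=12

rank∂_3=12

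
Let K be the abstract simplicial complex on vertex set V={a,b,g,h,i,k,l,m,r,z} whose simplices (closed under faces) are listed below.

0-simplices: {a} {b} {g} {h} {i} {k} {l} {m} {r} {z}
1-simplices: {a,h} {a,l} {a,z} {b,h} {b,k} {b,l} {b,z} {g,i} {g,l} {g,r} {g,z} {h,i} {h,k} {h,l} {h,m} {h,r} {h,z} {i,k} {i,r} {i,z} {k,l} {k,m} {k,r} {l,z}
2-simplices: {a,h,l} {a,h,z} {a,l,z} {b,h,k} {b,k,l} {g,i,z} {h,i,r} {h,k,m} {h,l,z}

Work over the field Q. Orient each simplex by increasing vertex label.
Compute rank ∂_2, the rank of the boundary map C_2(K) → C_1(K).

rank∂_2=8

n_0=10 n_1=24 n_2=9  [Q]
∂1: piv[ah,al,az,bh,bk,gi,gl,gr,hm] rk=9  ker:bl,bz,gz,hi,hk,hl,hr,hz,ik,ir,iz,kl,km,kr,lz
∂2: piv[ahl,ahz,alz,bhk,bkl,giz,hir,hkm] rk=8  ker:hlz
rk∂_2=8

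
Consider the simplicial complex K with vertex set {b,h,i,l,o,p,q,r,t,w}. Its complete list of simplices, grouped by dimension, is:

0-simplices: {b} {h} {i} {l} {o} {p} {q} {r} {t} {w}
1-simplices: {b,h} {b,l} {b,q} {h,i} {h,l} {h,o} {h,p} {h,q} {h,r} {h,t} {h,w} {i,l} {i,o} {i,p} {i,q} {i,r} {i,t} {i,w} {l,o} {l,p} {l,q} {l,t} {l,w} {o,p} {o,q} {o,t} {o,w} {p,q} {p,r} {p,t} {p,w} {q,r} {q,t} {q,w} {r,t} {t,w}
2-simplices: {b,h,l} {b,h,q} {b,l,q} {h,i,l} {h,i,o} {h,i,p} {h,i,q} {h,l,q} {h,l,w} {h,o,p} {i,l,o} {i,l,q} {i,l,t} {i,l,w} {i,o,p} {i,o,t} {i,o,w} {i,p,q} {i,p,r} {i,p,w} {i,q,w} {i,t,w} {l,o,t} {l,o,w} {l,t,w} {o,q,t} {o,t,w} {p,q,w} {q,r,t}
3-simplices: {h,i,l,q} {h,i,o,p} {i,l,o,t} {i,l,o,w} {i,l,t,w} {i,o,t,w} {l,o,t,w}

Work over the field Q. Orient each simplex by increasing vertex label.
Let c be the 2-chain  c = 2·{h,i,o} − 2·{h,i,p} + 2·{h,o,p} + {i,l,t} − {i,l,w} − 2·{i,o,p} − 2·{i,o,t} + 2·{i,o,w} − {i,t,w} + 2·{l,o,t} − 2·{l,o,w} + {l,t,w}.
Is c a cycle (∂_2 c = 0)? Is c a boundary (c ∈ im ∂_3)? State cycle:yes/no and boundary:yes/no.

cycle:yes boundary:yes

n_0=10 n_1=36 n_2=29 n_3=7  [Q]
∂1: piv[bh,bl,bq,hi,ho,hp,hr,ht,hw] rk=9  ker:hl,hq,il,io,ip,iq,ir,it,iw,lo,lp,lq,lt,lw,op,oq,ot,ow,pq,pr,pt,pw,qr,qt,qw,rt,tw
∂2: piv[bhl,bhq,blq,hil,hio,hip,hiq,hlw,hop,ilo,ilt,ilw,iot,iow,ipq,ipr,ipw,iqw,itw,oqt,qrt] rk=21  ker:hlq,ilq,iop,lot,low,ltw,otw,pqw
∂3: piv[hilq,hiop,ilot,ilow,iltw,iotw] rk=6  ker:lotw
∂2c = 0
c vs im∂3: reduces to 0 ⇒ boundary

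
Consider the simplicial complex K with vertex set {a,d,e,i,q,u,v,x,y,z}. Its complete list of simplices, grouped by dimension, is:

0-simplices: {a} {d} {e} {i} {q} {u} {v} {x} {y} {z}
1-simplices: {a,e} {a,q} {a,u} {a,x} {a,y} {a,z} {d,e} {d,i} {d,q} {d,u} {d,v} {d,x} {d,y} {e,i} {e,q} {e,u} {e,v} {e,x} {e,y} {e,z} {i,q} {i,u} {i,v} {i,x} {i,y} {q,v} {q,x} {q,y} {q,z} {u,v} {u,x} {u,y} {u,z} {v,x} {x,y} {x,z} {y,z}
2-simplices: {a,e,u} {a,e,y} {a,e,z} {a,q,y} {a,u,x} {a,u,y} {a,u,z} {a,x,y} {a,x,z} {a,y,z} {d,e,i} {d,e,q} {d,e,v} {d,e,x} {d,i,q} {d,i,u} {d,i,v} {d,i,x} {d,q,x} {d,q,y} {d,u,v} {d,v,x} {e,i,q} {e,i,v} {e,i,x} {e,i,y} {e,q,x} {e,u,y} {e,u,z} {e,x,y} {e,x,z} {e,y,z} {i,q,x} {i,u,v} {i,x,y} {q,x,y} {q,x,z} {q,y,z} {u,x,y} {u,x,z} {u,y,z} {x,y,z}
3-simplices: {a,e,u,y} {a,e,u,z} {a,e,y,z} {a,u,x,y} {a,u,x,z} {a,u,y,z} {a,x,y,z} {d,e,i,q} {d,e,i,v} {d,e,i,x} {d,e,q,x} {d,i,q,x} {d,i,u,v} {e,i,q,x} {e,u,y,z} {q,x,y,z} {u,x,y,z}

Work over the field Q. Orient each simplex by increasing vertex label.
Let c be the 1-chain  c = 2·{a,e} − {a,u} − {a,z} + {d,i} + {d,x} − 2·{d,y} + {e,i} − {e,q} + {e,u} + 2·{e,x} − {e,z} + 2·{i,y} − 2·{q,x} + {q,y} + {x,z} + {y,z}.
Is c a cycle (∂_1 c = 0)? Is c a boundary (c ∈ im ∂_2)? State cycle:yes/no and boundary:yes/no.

n_0=10 n_1=37 n_2=42 n_3=17  [Q]
∂1: piv[ae,aq,au,ax,ay,az,de,di,dv] rk=9  ker:dq,du,dx,dy,ei,eq,eu,ev,ex,ey,ez,iq,iu,iv,ix,iy,qv,qx,qy,qz,uv,ux,uy,uz,vx,xy,xz,yz
∂2: piv[aeu,aey,aez,aqy,aux,auy,auz,axy,axz,ayz,dei,deq,dev,dex,diq,diu,div,dix,dqx,dqy,duv,dvx,eiy,exy,qxy,qxz] rk=26  ker:eiq,eiv,eix,eqx,euy,euz,exz,eyz,iqx,iuv,ixy,qyz,uxy,uxz,uyz,xyz
∂3: piv[aeuy,aeuz,aeyz,auxy,auxz,auyz,axyz,deiq,deiv,deix,deqx,diqx,diuv,qxyz] rk=14  ker:eiqx,euyz,uxyz
∂1c = 0
c vs im∂2: reduces to 0 ⇒ boundary

cycle:yes boundary:yes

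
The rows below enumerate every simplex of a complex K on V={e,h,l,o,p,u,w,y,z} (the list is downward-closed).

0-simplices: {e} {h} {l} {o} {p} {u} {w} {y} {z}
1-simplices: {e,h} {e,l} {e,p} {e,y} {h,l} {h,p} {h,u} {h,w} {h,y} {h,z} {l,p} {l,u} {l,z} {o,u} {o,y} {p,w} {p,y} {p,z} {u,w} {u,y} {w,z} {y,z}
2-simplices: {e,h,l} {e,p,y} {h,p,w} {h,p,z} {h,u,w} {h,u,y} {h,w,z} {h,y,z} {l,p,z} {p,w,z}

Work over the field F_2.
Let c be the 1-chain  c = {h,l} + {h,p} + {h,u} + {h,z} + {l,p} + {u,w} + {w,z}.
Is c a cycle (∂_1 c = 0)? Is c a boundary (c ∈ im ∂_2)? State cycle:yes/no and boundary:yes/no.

cycle:yes boundary:no

n_0=9 n_1=22 n_2=10  [Z2]
∂1: piv[eh,el,ep,ey,hu,hw,hz,ou] rk=8  ker:hl,hp,hy,lp,lu,lz,oy,pw,py,pz,uw,uy,wz,yz
∂2: piv[ehl,epy,hpw,hpz,huw,huy,hwz,hyz,lpz] rk=9  ker:pwz
∂1c = 0
c vs im∂2: residual ≠ 0 ⇒ not boundary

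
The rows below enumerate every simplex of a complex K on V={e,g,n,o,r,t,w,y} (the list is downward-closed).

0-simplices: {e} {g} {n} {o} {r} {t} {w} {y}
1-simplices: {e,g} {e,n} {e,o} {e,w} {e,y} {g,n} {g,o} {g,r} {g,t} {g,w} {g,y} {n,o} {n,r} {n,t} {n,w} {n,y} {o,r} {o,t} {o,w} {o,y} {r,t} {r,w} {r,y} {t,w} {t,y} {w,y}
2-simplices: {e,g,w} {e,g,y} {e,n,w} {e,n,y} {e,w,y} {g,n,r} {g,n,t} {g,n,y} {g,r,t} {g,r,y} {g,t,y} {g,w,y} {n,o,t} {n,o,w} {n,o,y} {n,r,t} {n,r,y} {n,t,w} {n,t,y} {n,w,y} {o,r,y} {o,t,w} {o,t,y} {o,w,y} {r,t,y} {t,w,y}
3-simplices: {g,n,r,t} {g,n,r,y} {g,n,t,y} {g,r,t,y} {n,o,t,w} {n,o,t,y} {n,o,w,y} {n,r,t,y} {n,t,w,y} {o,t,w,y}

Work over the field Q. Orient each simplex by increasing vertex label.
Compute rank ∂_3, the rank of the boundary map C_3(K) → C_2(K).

n_0=8 n_1=26 n_2=26 n_3=10  [Q]
∂1: piv[eg,en,eo,ew,ey,gr,gt] rk=7  ker:gn,go,gw,gy,no,nr,nt,nw,ny,or,ot,ow,oy,rt,rw,ry,tw,ty,wy
∂2: piv[egw,egy,enw,eny,ewy,gnr,gnt,gny,grt,gry,gty,not,now,noy,ntw,ory] rk=16  ker:gwy,nrt,nry,nty,nwy,otw,oty,owy,rty,twy
∂3: piv[gnrt,gnry,gnty,grty,notw,noty,nowy,ntwy] rk=8  ker:nrty,otwy
rk∂_3=8

rank∂_3=8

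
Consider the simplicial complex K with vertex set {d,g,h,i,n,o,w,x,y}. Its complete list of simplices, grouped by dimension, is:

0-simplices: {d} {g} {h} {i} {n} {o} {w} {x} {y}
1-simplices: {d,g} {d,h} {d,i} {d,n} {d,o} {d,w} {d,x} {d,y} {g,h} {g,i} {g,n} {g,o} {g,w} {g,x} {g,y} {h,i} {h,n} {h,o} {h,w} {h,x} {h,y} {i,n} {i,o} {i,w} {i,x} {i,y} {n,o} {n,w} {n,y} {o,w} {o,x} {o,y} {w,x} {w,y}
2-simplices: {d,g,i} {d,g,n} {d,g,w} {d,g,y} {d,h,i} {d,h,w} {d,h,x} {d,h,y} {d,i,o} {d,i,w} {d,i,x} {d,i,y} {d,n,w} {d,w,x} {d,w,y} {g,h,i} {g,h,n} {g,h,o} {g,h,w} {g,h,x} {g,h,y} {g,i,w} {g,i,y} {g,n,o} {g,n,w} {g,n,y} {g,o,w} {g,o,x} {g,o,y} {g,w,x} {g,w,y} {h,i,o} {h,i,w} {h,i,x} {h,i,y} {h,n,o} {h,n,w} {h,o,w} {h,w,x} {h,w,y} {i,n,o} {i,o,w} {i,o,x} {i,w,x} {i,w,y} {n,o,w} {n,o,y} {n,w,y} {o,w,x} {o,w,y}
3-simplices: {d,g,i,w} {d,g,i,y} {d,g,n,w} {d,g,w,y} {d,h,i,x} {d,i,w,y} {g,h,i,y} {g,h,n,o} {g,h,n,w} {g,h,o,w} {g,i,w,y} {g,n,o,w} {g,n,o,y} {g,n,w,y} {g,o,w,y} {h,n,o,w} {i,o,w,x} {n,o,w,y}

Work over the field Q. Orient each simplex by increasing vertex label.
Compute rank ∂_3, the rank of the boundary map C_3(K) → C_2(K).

n_0=9 n_1=34 n_2=50 n_3=18  [Q]
∂1: piv[dg,dh,di,dn,do,dw,dx,dy] rk=8  ker:gh,gi,gn,go,gw,gx,gy,hi,hn,ho,hw,hx,hy,in,io,iw,ix,iy,no,nw,ny,ow,ox,oy,wx,wy
∂2: piv[dgi,dgn,dgw,dgy,dhi,dhw,dhx,dhy,dio,diw,dix,diy,dnw,dwx,dwy,ghi,ghn,gho,ghx,gno,gny,gow,gox,goy,hio,ino] rk=26  ker:ghw,ghy,giw,giy,gnw,gwx,gwy,hiw,hix,hiy,hno,hnw,how,hwx,hwy,iow,iox,iwx,iwy,now,noy,nwy,owx,owy
∂3: piv[dgiw,dgiy,dgnw,dgwy,dhix,diwy,ghiy,ghno,ghnw,ghow,gnow,gnoy,gnwy,gowy,iowx] rk=15  ker:giwy,hnow,nowy
rk∂_3=15

rank∂_3=15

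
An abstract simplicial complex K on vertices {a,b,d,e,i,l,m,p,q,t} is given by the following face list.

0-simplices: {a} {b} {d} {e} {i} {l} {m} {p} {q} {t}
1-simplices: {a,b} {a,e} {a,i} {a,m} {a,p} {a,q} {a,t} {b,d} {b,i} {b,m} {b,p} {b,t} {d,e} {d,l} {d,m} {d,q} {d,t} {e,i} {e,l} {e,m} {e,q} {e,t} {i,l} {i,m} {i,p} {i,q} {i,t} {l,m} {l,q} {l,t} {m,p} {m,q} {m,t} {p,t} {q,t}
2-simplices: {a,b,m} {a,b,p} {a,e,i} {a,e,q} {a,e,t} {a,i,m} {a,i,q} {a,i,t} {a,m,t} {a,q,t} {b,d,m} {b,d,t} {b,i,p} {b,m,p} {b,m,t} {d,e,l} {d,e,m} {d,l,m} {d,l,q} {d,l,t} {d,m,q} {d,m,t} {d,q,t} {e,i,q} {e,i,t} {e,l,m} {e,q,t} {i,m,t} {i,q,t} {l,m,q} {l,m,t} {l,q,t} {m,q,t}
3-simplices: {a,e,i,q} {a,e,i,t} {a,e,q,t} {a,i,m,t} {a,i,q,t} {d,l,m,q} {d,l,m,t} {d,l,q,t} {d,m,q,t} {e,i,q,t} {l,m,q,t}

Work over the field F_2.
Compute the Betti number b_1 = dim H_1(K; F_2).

b_1=4

n_0=10 n_1=35 n_2=33 n_3=11  [Z2]
∂1: piv[ab,ae,ai,am,ap,aq,at,bd,dl] rk=9  ker:bi,bm,bp,bt,de,dm,dq,dt,ei,el,em,eq,et,il,im,ip,iq,it,lm,lq,lt,mp,mq,mt,pt,qt
∂2: piv[abm,abp,aei,aeq,aet,aim,aiq,ait,amt,aqt,bdm,bdt,bip,bmp,bmt,del,dem,dlm,dlq,dlt,dmq,dqt] rk=22  ker:dmt,eiq,eit,elm,eqt,imt,iqt,lmq,lmt,lqt,mqt
∂3: piv[aeiq,aeit,aeqt,aimt,aiqt,dlmq,dlmt,dlqt,dmqt] rk=9  ker:eiqt,lmqt
b_1=(35−9)−22=4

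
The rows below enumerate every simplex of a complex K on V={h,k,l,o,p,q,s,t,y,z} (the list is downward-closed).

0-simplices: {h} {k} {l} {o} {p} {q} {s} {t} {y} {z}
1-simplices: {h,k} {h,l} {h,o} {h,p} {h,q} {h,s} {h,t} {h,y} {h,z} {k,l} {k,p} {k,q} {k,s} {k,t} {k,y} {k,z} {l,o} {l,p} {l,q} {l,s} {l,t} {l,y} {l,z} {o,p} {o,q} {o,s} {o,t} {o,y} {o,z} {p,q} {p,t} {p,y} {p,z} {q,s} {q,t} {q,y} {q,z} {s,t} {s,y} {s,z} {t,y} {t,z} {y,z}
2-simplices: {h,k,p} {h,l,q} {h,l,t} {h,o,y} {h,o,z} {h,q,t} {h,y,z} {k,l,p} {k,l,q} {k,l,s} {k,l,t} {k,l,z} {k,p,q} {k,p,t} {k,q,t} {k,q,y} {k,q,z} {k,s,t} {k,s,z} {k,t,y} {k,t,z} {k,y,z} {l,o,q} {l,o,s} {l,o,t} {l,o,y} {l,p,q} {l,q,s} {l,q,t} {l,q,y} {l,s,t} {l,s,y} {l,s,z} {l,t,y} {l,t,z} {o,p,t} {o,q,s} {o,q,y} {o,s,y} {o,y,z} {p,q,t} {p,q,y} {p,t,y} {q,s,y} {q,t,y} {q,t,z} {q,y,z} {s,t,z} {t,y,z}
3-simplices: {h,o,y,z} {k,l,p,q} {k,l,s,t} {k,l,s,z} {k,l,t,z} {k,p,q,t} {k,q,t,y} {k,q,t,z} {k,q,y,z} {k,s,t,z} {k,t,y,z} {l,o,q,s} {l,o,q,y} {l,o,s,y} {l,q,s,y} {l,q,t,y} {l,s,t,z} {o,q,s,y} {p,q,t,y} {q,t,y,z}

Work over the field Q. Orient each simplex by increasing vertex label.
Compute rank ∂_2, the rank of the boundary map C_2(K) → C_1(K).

rank∂_2=30

n_0=10 n_1=43 n_2=49 n_3=20  [Q]
∂1: piv[hk,hl,ho,hp,hq,hs,ht,hy,hz] rk=9  ker:kl,kp,kq,ks,kt,ky,kz,lo,lp,lq,ls,lt,ly,lz,op,oq,os,ot,oy,oz,pq,pt,py,pz,qs,qt,qy,qz,st,sy,sz,ty,tz,yz
∂2: piv[hkp,hlq,hlt,hoy,hoz,hqt,hyz,klp,klq,kls,klt,klz,kpq,kpt,kqy,kqz,kst,ksz,kty,ktz,kyz,loq,los,lot,loy,lqs,lqy,lsy,opt,pqy] rk=30  ker:kqt,lpq,lqt,lst,lsz,lty,ltz,oqs,oqy,osy,oyz,pqt,pty,qsy,qty,qtz,qyz,stz,tyz
∂3: piv[hoyz,klpq,klst,klsz,kltz,kpqt,kqty,kqtz,kqyz,kstz,ktyz,loqs,loqy,losy,lqsy,lqty,pqty] rk=17  ker:lstz,oqsy,qtyz
rk∂_2=30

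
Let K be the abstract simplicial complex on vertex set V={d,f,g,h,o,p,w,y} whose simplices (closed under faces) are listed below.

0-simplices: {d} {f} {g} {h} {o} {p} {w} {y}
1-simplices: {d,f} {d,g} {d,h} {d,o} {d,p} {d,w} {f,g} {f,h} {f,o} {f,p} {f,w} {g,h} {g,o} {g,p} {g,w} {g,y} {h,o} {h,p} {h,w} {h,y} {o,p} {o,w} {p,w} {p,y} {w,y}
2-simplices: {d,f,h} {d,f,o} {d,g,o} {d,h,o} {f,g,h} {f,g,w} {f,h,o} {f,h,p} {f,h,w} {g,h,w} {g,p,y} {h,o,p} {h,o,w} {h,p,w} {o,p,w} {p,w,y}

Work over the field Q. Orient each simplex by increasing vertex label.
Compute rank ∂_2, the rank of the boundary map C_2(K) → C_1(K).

rank∂_2=13

n_0=8 n_1=25 n_2=16  [Q]
∂1: piv[df,dg,dh,do,dp,dw,gy] rk=7  ker:fg,fh,fo,fp,fw,gh,go,gp,gw,ho,hp,hw,hy,op,ow,pw,py,wy
∂2: piv[dfh,dfo,dgo,dho,fgh,fgw,fhp,fhw,gpy,hop,how,hpw,pwy] rk=13  ker:fho,ghw,opw
rk∂_2=13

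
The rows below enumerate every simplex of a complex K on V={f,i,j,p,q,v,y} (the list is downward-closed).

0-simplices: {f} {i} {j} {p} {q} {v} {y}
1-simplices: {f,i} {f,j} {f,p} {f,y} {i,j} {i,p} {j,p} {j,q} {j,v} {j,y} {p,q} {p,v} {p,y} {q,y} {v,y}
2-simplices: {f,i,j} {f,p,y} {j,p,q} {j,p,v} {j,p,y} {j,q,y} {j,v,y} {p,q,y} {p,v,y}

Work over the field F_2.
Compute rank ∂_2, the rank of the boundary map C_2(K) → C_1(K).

rank∂_2=7

n_0=7 n_1=15 n_2=9  [Z2]
∂1: piv[fi,fj,fp,fy,jq,jv] rk=6  ker:ij,ip,jp,jy,pq,pv,py,qy,vy
∂2: piv[fij,fpy,jpq,jpv,jpy,jqy,jvy] rk=7  ker:pqy,pvy
rk∂_2=7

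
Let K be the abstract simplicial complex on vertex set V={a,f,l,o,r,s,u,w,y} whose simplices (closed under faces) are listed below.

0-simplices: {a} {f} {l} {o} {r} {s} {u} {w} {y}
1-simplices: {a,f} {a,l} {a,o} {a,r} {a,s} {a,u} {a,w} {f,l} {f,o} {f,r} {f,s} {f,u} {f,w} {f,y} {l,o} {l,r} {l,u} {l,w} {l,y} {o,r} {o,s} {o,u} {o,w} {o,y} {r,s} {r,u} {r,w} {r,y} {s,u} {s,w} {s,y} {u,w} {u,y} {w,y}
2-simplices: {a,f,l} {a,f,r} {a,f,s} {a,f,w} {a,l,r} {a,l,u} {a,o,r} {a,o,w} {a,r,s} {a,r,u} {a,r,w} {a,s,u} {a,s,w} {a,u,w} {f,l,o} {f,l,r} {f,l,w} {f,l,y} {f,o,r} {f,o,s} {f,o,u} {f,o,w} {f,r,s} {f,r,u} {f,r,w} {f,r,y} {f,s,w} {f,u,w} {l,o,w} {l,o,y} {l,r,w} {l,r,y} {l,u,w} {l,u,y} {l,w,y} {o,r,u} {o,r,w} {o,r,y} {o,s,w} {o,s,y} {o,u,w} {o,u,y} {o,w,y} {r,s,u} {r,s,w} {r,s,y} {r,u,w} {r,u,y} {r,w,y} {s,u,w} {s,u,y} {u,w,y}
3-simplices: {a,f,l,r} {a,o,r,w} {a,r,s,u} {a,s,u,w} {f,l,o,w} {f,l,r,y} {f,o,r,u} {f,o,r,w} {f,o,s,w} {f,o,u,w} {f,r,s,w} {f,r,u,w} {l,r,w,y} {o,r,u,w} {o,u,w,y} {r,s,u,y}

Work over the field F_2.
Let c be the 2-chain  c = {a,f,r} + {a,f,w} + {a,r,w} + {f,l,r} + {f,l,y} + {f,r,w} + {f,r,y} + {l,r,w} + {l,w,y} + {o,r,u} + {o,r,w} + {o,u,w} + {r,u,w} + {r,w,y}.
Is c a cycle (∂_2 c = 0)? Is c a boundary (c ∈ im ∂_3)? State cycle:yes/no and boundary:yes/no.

n_0=9 n_1=34 n_2=52 n_3=16  [Z2]
∂1: piv[af,al,ao,ar,as,au,aw,fy] rk=8  ker:fl,fo,fr,fs,fu,fw,lo,lr,lu,lw,ly,or,os,ou,ow,oy,rs,ru,rw,ry,su,sw,sy,uw,uy,wy
∂2: piv[afl,afr,afs,afw,alr,alu,aor,aow,ars,aru,arw,asu,asw,auw,flo,flw,fly,for,fos,fou,fru,fry,loy,luy,lwy,osy] rk=26  ker:flr,fow,frs,frw,fsw,fuw,low,lrw,lry,luw,oru,orw,ory,osw,ouw,ouy,owy,rsu,rsw,rsy,ruw,ruy,rwy,suw,suy,uwy
∂3: piv[aflr,aorw,arsu,asuw,flow,flry,foru,forw,fosw,fouw,frsw,fruw,lrwy,ouwy,rsuy] rk=15  ker:oruw
∂2c = 0
c vs im∂3: residual ≠ 0 ⇒ not boundary

cycle:yes boundary:no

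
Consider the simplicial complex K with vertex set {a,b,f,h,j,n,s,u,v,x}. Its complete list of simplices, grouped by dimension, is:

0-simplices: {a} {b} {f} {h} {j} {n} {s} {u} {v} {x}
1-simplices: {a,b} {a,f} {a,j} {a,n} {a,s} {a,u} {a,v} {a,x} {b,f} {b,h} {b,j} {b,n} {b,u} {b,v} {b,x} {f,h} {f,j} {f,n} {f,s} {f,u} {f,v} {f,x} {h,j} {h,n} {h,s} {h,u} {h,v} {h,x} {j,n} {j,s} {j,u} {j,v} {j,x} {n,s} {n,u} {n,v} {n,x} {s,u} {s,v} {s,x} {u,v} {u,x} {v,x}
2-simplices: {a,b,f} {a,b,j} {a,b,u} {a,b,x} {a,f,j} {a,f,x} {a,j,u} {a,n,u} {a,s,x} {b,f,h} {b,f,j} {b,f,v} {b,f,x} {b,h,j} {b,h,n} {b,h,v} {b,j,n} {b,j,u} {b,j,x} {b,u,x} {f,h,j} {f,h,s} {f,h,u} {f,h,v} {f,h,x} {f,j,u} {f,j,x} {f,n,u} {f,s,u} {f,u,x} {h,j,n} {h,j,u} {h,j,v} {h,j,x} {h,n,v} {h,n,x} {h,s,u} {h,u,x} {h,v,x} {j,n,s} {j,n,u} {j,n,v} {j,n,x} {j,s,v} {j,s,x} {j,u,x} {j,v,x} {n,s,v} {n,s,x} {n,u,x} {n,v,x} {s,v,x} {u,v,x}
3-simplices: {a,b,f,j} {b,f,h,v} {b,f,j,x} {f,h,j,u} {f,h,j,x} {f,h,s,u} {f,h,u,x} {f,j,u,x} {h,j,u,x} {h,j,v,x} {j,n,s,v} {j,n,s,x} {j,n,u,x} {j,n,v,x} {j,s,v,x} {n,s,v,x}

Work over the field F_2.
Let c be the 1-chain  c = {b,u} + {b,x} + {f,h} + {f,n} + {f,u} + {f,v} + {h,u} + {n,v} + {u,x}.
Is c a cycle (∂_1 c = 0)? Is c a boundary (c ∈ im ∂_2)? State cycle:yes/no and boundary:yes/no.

n_0=10 n_1=43 n_2=53 n_3=16  [Z2]
∂1: piv[ab,af,aj,an,as,au,av,ax,bh] rk=9  ker:bf,bj,bn,bu,bv,bx,fh,fj,fn,fs,fu,fv,fx,hj,hn,hs,hu,hv,hx,jn,js,ju,jv,jx,ns,nu,nv,nx,su,sv,sx,uv,ux,vx
∂2: piv[abf,abj,abu,abx,afj,afx,aju,anu,asx,bfh,bfv,bhj,bhn,bhv,bjn,bjx,bux,fhs,fhu,fhx,fju,fnu,fsu,hjv,hnv,hnx,hvx,jns,jnu,jsv,jsx,uvx] rk=32  ker:bfj,bfx,bju,fhj,fhv,fjx,fux,hjn,hju,hjx,hsu,hux,jnv,jnx,jux,jvx,nsv,nsx,nux,nvx,svx
∂3: piv[abfj,bfhv,bfjx,fhju,fhjx,fhsu,fhux,fjux,hjvx,jnsv,jnsx,jnux,jnvx,jsvx] rk=14  ker:hjux,nsvx
∂1c = 0
c vs im∂2: reduces to 0 ⇒ boundary

cycle:yes boundary:yes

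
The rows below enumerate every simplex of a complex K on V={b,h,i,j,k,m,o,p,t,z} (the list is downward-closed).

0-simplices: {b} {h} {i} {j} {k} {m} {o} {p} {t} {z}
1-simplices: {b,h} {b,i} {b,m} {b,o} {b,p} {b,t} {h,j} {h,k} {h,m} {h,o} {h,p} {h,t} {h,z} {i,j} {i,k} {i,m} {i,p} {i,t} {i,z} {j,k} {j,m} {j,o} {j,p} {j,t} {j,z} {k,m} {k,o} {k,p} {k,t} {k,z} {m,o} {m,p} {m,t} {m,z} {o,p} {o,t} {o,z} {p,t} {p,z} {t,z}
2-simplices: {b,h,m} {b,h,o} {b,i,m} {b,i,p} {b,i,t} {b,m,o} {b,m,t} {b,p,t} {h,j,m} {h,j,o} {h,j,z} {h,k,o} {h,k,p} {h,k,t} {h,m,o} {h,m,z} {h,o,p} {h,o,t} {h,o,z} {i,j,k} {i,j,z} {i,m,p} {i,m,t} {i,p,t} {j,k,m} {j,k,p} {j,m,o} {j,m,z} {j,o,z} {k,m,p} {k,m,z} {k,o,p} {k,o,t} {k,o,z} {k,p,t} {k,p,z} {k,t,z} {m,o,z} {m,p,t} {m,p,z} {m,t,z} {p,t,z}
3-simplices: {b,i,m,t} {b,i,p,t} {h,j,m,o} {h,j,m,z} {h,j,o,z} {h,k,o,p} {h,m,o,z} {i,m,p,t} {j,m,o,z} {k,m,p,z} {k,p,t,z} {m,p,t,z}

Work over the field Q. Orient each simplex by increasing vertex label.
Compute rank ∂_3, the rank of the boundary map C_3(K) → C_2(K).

rank∂_3=11

n_0=10 n_1=40 n_2=42 n_3=12  [Q]
∂1: piv[bh,bi,bm,bo,bp,bt,hj,hk,hz] rk=9  ker:hm,ho,hp,ht,ij,ik,im,ip,it,iz,jk,jm,jo,jp,jt,jz,km,ko,kp,kt,kz,mo,mp,mt,mz,op,ot,oz,pt,pz,tz
∂2: piv[bhm,bho,bim,bip,bit,bmo,bmt,bpt,hjm,hjo,hjz,hko,hkp,hkt,hmz,hop,hot,hoz,ijk,ijz,imp,jkm,jkp,kmp,kmz,koz,kpt,kpz,ktz] rk=29  ker:hmo,imt,ipt,jmo,jmz,joz,kop,kot,moz,mpt,mpz,mtz,ptz
∂3: piv[bimt,bipt,hjmo,hjmz,hjoz,hkop,hmoz,impt,kmpz,kptz,mptz] rk=11  ker:jmoz
rk∂_3=11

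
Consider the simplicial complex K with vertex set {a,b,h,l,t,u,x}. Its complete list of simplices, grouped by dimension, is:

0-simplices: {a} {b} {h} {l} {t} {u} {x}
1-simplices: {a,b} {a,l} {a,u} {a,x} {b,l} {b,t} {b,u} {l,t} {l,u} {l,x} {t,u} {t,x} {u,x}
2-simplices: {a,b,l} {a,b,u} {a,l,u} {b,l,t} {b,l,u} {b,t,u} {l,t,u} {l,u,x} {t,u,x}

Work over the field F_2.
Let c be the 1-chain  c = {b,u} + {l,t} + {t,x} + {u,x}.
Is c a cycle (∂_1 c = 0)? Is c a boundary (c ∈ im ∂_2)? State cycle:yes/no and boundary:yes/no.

cycle:no boundary:no

n_0=7 n_1=13 n_2=9  [Z2]
∂1: piv[ab,al,au,ax,bt] rk=5  ker:bl,bu,lt,lu,lx,tu,tx,ux
∂2: piv[abl,abu,alu,blt,btu,lux,tux] rk=7  ker:blu,ltu
∂1c = {b} + {l}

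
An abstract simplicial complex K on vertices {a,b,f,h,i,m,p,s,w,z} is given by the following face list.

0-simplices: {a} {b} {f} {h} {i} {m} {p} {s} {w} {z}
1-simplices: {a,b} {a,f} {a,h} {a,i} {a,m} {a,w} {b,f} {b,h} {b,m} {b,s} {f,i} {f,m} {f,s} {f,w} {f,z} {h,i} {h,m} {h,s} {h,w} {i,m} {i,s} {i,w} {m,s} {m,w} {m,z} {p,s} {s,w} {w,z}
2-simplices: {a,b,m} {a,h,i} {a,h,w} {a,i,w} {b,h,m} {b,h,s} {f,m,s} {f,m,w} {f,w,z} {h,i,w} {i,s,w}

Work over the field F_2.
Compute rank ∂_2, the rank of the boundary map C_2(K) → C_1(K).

n_0=10 n_1=28 n_2=11  [Z2]
∂1: piv[ab,af,ah,ai,am,aw,bs,fz,ps] rk=9  ker:bf,bh,bm,fi,fm,fs,fw,hi,hm,hs,hw,im,is,iw,ms,mw,mz,sw,wz
∂2: piv[abm,ahi,ahw,aiw,bhm,bhs,fms,fmw,fwz,isw] rk=10  ker:hiw
rk∂_2=10

rank∂_2=10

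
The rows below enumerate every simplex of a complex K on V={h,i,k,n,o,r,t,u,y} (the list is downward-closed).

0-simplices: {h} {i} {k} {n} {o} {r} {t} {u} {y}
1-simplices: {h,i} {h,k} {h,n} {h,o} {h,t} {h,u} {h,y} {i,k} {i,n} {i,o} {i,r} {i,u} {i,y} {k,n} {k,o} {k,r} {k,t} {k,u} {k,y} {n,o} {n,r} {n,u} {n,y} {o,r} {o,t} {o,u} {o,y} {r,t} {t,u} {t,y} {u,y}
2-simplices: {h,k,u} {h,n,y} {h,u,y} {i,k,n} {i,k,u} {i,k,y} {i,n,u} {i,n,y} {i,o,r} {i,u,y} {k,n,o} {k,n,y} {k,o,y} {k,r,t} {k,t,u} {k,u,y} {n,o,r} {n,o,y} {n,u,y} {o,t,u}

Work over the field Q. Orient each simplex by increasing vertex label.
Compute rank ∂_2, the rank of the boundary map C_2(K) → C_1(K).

n_0=9 n_1=31 n_2=20  [Q]
∂1: piv[hi,hk,hn,ho,ht,hu,hy,ir] rk=8  ker:ik,in,io,iu,iy,kn,ko,kr,kt,ku,ky,no,nr,nu,ny,or,ot,ou,oy,rt,tu,ty,uy
∂2: piv[hku,hny,huy,ikn,iku,iky,inu,iny,ior,iuy,kno,koy,krt,ktu,nor,otu] rk=16  ker:kny,kuy,noy,nuy
rk∂_2=16

rank∂_2=16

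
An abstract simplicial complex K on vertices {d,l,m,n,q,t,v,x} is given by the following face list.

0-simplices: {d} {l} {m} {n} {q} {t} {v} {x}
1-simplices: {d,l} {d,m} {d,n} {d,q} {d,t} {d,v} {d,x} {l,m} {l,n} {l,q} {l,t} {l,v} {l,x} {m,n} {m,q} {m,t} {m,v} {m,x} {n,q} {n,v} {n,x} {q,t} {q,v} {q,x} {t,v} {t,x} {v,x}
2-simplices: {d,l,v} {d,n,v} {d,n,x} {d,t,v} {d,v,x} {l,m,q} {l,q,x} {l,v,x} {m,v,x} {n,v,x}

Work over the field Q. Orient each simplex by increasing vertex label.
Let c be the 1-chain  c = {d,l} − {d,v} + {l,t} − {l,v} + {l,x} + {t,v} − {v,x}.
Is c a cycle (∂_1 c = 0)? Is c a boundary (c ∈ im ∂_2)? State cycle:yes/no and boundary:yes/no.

cycle:yes boundary:no

n_0=8 n_1=27 n_2=10  [Q]
∂1: piv[dl,dm,dn,dq,dt,dv,dx] rk=7  ker:lm,ln,lq,lt,lv,lx,mn,mq,mt,mv,mx,nq,nv,nx,qt,qv,qx,tv,tx,vx
∂2: piv[dlv,dnv,dnx,dtv,dvx,lmq,lqx,lvx,mvx] rk=9  ker:nvx
∂1c = 0
c vs im∂2: residual ≠ 0 ⇒ not boundary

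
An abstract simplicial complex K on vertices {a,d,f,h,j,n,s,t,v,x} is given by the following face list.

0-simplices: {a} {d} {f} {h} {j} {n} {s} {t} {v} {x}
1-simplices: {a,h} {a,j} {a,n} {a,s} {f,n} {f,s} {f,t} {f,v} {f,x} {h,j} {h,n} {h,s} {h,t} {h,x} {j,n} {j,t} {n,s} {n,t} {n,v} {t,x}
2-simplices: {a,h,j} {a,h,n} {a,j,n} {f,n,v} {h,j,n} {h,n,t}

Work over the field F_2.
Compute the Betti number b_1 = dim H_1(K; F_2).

n_0=10 n_1=20 n_2=6  [Z2]
∂1: piv[ah,aj,an,as,fn,ft,fv,fx] rk=8  ker:fs,hj,hn,hs,ht,hx,jn,jt,ns,nt,nv,tx
∂2: piv[ahj,ahn,ajn,fnv,hnt] rk=5  ker:hjn
b_1=(20−8)−5=7

b_1=7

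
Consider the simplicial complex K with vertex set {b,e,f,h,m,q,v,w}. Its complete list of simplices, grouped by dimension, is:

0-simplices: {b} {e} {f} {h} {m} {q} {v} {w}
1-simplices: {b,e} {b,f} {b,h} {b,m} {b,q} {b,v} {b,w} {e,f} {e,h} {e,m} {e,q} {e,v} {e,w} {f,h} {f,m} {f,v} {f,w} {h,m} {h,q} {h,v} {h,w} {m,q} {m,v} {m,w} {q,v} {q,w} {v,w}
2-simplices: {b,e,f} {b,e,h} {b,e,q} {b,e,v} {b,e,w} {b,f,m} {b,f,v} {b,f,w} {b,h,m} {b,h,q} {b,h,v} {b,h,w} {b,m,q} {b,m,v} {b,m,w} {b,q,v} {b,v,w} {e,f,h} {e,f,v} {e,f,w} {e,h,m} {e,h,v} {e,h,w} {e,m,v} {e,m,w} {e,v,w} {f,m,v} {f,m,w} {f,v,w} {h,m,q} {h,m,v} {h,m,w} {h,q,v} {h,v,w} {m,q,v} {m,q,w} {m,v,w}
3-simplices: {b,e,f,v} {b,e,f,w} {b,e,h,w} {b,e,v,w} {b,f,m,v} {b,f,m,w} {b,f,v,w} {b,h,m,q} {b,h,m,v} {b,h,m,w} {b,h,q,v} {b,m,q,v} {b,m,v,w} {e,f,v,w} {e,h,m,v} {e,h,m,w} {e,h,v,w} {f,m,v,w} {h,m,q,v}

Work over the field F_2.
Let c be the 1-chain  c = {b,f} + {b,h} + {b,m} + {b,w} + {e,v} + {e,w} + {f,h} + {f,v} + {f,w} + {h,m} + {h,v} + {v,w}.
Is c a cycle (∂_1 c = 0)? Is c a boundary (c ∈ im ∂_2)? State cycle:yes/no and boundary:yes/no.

cycle:yes boundary:yes

n_0=8 n_1=27 n_2=37 n_3=19  [Z2]
∂1: piv[be,bf,bh,bm,bq,bv,bw] rk=7  ker:ef,eh,em,eq,ev,ew,fh,fm,fv,fw,hm,hq,hv,hw,mq,mv,mw,qv,qw,vw
∂2: piv[bef,beh,beq,bev,bew,bfm,bfv,bfw,bhm,bhq,bhv,bhw,bmq,bmv,bmw,bqv,bvw,efh,ehm,mqw] rk=20  ker:efv,efw,ehv,ehw,emv,emw,evw,fmv,fmw,fvw,hmq,hmv,hmw,hqv,hvw,mqv,mvw
∂3: piv[befv,befw,behw,bevw,bfmv,bfmw,bfvw,bhmq,bhmv,bhmw,bhqv,bmqv,bmvw,ehmv,ehmw,ehvw] rk=16  ker:efvw,fmvw,hmqv
∂1c = 0
c vs im∂2: reduces to 0 ⇒ boundary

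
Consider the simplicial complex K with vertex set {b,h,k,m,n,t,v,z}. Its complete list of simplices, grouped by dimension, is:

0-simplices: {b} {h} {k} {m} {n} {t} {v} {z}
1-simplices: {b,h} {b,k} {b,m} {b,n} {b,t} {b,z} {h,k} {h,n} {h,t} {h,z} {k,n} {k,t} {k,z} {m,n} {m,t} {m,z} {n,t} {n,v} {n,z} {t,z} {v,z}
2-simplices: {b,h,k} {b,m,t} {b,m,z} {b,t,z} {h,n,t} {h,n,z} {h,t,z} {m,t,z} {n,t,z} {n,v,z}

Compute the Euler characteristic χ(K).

n_0=8 n_1=21 n_2=10
χ=+8−21+10=-3

χ(K)=-3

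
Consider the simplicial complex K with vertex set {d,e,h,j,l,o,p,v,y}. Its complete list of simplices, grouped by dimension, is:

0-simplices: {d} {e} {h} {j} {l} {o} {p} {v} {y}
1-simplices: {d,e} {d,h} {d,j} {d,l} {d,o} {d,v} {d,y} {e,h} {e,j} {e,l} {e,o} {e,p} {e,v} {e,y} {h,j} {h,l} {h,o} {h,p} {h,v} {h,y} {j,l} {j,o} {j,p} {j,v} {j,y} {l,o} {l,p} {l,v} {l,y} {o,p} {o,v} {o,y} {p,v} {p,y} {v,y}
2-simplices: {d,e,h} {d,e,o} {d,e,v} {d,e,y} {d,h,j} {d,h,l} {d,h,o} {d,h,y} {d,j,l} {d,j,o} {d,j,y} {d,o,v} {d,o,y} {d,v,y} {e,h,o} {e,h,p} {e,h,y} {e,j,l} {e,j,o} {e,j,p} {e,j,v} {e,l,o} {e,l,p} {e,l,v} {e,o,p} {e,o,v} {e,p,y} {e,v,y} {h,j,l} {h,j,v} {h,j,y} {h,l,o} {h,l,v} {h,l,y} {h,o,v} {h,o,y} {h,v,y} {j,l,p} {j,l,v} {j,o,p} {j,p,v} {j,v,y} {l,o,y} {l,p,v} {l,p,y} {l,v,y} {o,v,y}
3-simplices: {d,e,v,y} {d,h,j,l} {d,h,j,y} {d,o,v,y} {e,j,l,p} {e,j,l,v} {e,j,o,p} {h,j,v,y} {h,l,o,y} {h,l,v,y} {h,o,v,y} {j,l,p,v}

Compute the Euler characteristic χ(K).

χ(K)=9

n_0=9 n_1=35 n_2=47 n_3=12
χ=+9−35+47−12=9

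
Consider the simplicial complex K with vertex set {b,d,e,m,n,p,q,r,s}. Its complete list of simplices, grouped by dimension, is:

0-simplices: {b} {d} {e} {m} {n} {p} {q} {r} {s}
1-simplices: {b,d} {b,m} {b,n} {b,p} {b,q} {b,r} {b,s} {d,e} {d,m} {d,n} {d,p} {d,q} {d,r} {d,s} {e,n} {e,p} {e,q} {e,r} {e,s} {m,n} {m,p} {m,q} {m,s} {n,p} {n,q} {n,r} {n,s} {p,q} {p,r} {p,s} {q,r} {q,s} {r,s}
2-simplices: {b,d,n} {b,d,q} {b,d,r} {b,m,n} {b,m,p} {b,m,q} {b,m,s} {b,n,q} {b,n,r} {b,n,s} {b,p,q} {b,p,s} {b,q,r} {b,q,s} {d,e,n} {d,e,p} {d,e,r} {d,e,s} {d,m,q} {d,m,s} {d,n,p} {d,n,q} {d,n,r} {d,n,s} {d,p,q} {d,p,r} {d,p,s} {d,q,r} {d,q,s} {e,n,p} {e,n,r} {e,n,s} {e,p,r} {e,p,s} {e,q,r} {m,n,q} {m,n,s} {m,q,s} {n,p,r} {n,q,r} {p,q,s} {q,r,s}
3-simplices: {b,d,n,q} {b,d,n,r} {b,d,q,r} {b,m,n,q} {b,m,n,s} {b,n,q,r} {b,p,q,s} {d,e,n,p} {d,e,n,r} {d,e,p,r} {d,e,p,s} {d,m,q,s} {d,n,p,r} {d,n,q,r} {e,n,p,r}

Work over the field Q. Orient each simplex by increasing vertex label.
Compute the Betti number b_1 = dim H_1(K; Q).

n_0=9 n_1=33 n_2=42 n_3=15  [Q]
∂1: piv[bd,bm,bn,bp,bq,br,bs,de] rk=8  ker:dm,dn,dp,dq,dr,ds,en,ep,eq,er,es,mn,mp,mq,ms,np,nq,nr,ns,pq,pr,ps,qr,qs,rs
∂2: piv[bdn,bdq,bdr,bmn,bmp,bmq,bms,bnq,bnr,bns,bpq,bps,bqr,bqs,den,dep,der,des,dmq,dms,dnp,dpq,dpr,eqr,qrs] rk=25  ker:dnq,dnr,dns,dps,dqr,dqs,enp,enr,ens,epr,eps,mnq,mns,mqs,npr,nqr,pqs
∂3: piv[bdnq,bdnr,bdqr,bmnq,bmns,bnqr,bpqs,denp,denr,depr,deps,dmqs,dnpr] rk=13  ker:dnqr,enpr
b_1=(33−8)−25=0

b_1=0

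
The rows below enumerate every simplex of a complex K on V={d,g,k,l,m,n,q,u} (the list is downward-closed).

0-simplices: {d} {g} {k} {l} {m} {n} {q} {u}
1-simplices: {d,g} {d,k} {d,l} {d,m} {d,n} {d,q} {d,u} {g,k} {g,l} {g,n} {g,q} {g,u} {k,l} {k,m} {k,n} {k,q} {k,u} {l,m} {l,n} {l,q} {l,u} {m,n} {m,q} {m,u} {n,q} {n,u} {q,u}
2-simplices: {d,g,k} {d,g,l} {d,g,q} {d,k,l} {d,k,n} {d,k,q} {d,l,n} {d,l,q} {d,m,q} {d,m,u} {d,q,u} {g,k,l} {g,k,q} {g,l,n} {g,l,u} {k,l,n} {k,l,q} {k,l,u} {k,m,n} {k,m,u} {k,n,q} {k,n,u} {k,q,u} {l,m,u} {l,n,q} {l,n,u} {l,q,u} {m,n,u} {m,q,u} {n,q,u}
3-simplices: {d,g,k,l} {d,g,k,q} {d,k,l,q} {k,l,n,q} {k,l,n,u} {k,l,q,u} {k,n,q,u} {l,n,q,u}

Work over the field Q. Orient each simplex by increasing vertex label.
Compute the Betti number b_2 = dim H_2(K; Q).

b_2=3

n_0=8 n_1=27 n_2=30 n_3=8  [Q]
∂1: piv[dg,dk,dl,dm,dn,dq,du] rk=7  ker:gk,gl,gn,gq,gu,kl,km,kn,kq,ku,lm,ln,lq,lu,mn,mq,mu,nq,nu,qu
∂2: piv[dgk,dgl,dgq,dkl,dkn,dkq,dln,dlq,dmq,dmu,dqu,gln,glu,klu,kmn,kmu,knq,knu,kqu,lmu] rk=20  ker:gkl,gkq,kln,klq,lnq,lnu,lqu,mnu,mqu,nqu
∂3: piv[dgkl,dgkq,dklq,klnq,klnu,klqu,knqu] rk=7  ker:lnqu
b_2=(30−20)−7=3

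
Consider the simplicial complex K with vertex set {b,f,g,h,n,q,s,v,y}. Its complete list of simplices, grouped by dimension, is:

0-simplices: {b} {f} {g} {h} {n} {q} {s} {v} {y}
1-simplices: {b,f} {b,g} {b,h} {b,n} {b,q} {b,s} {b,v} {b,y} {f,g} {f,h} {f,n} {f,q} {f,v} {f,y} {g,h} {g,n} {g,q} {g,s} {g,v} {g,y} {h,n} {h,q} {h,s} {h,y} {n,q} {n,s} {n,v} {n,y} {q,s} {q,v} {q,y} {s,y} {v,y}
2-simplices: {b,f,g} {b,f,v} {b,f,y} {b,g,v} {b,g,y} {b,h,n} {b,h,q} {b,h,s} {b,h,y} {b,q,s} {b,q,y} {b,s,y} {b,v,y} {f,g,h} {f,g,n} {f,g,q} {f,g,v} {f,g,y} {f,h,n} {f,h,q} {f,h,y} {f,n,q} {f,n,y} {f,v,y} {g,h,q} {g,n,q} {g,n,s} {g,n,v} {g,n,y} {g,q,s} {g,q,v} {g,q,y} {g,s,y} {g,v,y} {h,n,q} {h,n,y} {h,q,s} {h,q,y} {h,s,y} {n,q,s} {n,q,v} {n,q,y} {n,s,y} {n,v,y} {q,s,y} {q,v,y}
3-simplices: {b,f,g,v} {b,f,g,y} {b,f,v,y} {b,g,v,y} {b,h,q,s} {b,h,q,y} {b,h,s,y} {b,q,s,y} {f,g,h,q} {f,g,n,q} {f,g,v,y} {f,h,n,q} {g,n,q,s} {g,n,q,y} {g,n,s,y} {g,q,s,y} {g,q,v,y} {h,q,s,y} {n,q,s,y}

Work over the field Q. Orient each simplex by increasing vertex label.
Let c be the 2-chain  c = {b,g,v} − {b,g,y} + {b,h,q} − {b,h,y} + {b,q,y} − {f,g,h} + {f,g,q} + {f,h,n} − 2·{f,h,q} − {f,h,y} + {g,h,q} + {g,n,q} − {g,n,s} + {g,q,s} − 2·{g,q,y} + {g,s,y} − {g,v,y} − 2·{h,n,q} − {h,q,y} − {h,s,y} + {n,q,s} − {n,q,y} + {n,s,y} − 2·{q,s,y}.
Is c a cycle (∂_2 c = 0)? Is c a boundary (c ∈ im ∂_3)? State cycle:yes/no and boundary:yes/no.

n_0=9 n_1=33 n_2=46 n_3=19  [Q]
∂1: piv[bf,bg,bh,bn,bq,bs,bv,by] rk=8  ker:fg,fh,fn,fq,fv,fy,gh,gn,gq,gs,gv,gy,hn,hq,hs,hy,nq,ns,nv,ny,qs,qv,qy,sy,vy
∂2: piv[bfg,bfv,bfy,bgv,bgy,bhn,bhq,bhs,bhy,bqs,bqy,bsy,bvy,fgh,fgn,fgq,fhn,fhq,fhy,fnq,fny,gns,gnv,gqs,gqv] rk=25  ker:fgv,fgy,fvy,ghq,gnq,gny,gqy,gsy,gvy,hnq,hny,hqs,hqy,hsy,nqs,nqv,nqy,nsy,nvy,qsy,qvy
∂3: piv[bfgv,bfgy,bfvy,bgvy,bhqs,bhqy,bhsy,bqsy,fghq,fgnq,fhnq,gnqs,gnqy,gnsy,gqsy,gqvy] rk=16  ker:fgvy,hqsy,nqsy
∂2c = −{b,v} + {b,y} − {f,h} − {f,n} + {f,q} + {f,y} − 2·{g,q} + {g,s} + {g,y} − {h,n} + {h,q} − {h,s} − {n,q} − {n,s} − {q,y} − {s,y} − {v,y}

cycle:no boundary:no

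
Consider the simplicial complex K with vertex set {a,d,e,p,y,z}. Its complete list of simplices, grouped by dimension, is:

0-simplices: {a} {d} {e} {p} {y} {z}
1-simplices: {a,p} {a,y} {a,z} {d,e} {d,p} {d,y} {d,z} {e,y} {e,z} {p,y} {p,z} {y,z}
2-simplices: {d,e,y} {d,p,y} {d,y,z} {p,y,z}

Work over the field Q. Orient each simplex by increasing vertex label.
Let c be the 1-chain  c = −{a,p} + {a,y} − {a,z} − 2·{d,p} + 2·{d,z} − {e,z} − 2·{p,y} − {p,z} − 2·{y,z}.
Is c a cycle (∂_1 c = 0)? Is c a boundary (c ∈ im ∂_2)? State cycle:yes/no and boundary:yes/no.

n_0=6 n_1=12 n_2=4  [Q]
∂1: piv[ap,ay,az,de,dp] rk=5  ker:dy,dz,ey,ez,py,pz,yz
∂2: piv[dey,dpy,dyz,pyz] rk=4
∂1c = {a} + {e} + {y} − 3·{z}

cycle:no boundary:no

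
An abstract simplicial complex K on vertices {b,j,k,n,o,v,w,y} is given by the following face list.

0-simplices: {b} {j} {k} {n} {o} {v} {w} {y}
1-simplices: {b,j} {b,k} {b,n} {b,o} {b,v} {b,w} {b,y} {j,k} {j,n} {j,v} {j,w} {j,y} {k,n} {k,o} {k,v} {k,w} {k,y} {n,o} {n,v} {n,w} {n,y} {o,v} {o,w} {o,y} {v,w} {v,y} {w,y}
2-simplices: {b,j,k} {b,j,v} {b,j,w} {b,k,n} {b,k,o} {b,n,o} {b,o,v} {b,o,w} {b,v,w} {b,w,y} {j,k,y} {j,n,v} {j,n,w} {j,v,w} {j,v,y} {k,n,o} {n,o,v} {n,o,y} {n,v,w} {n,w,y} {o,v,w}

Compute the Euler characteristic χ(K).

χ(K)=2

n_0=8 n_1=27 n_2=21
χ=+8−27+21=2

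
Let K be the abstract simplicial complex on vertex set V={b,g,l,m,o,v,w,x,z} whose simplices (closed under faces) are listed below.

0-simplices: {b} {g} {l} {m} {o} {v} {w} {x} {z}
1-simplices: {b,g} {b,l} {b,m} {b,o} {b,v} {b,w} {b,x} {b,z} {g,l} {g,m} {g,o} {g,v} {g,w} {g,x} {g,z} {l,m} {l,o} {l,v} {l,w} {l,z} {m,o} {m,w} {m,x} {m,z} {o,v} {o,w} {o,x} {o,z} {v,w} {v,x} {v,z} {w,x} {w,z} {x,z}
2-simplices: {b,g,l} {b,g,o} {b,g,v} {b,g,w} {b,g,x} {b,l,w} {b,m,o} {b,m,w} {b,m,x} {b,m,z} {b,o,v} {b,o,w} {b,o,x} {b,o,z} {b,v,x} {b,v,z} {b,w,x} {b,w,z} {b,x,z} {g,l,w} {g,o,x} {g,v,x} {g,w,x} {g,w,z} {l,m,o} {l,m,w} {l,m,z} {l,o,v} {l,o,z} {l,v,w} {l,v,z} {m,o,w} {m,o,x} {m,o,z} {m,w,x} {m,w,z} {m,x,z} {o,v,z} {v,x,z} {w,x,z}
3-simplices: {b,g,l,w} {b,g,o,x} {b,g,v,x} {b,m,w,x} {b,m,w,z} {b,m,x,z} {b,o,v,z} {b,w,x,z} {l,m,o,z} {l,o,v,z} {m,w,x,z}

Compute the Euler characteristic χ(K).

χ(K)=4

n_0=9 n_1=34 n_2=40 n_3=11
χ=+9−34+40−11=4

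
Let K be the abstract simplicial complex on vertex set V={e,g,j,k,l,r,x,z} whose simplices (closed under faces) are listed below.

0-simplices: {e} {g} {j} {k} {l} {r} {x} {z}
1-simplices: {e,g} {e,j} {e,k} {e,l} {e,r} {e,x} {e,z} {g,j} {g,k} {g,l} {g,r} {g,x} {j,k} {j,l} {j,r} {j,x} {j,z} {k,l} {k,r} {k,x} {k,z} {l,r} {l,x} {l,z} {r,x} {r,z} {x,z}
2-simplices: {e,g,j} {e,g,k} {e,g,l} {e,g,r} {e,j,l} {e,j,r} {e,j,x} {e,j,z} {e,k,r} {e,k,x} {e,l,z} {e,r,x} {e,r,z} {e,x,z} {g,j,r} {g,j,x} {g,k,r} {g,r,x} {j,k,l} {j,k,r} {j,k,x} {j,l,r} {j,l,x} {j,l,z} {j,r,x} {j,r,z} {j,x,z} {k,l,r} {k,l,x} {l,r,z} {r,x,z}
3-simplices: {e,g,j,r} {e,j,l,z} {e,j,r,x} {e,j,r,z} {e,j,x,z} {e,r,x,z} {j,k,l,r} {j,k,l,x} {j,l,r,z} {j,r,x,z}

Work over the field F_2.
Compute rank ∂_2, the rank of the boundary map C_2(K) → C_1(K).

rank∂_2=19

n_0=8 n_1=27 n_2=31 n_3=10  [Z2]
∂1: piv[eg,ej,ek,el,er,ex,ez] rk=7  ker:gj,gk,gl,gr,gx,jk,jl,jr,jx,jz,kl,kr,kx,kz,lr,lx,lz,rx,rz,xz
∂2: piv[egj,egk,egl,egr,ejl,ejr,ejx,ejz,ekr,ekx,elz,erx,erz,exz,gjx,jkl,jkr,jlr,jlx] rk=19  ker:gjr,gkr,grx,jkx,jlz,jrx,jrz,jxz,klr,klx,lrz,rxz
∂3: piv[egjr,ejlz,ejrx,ejrz,ejxz,erxz,jklr,jklx,jlrz] rk=9  ker:jrxz
rk∂_2=19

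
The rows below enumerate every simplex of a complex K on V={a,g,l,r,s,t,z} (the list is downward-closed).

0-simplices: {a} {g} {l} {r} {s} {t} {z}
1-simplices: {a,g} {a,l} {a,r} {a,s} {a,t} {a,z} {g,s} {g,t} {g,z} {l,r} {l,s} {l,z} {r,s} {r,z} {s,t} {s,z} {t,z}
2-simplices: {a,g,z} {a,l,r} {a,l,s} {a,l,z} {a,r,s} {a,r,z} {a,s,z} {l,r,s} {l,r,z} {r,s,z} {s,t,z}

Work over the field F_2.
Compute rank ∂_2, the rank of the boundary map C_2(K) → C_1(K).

rank∂_2=8

n_0=7 n_1=17 n_2=11  [Z2]
∂1: piv[ag,al,ar,as,at,az] rk=6  ker:gs,gt,gz,lr,ls,lz,rs,rz,st,sz,tz
∂2: piv[agz,alr,als,alz,ars,arz,asz,stz] rk=8  ker:lrs,lrz,rsz
rk∂_2=8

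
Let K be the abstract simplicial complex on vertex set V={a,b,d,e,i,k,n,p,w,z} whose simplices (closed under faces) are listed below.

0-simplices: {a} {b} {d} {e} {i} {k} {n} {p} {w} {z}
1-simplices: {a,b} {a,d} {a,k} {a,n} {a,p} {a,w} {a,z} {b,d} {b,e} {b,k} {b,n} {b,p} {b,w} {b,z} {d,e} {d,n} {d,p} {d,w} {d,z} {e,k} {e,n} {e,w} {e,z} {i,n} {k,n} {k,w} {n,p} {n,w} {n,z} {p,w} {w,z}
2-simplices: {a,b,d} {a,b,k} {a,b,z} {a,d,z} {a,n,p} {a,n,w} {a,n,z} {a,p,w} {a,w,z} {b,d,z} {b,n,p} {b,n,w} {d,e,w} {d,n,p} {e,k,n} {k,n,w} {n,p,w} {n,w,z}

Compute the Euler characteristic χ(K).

χ(K)=-3

n_0=10 n_1=31 n_2=18
χ=+10−31+18=-3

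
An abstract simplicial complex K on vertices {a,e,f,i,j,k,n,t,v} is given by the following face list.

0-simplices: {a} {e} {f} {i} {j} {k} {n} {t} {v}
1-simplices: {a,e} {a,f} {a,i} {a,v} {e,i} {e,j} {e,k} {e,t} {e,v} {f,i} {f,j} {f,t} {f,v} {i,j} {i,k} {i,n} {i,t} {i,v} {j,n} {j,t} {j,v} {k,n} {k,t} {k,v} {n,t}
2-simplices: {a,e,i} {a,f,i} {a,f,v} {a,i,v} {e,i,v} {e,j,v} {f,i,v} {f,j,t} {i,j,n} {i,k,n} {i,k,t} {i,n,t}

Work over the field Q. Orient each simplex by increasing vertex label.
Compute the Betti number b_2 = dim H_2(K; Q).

b_2=1

n_0=9 n_1=25 n_2=12  [Q]
∂1: piv[ae,af,ai,av,ej,ek,et,in] rk=8  ker:ei,ev,fi,fj,ft,fv,ij,ik,it,iv,jn,jt,jv,kn,kt,kv,nt
∂2: piv[aei,afi,afv,aiv,eiv,ejv,fjt,ijn,ikn,ikt,int] rk=11  ker:fiv
b_2=(12−11)−0=1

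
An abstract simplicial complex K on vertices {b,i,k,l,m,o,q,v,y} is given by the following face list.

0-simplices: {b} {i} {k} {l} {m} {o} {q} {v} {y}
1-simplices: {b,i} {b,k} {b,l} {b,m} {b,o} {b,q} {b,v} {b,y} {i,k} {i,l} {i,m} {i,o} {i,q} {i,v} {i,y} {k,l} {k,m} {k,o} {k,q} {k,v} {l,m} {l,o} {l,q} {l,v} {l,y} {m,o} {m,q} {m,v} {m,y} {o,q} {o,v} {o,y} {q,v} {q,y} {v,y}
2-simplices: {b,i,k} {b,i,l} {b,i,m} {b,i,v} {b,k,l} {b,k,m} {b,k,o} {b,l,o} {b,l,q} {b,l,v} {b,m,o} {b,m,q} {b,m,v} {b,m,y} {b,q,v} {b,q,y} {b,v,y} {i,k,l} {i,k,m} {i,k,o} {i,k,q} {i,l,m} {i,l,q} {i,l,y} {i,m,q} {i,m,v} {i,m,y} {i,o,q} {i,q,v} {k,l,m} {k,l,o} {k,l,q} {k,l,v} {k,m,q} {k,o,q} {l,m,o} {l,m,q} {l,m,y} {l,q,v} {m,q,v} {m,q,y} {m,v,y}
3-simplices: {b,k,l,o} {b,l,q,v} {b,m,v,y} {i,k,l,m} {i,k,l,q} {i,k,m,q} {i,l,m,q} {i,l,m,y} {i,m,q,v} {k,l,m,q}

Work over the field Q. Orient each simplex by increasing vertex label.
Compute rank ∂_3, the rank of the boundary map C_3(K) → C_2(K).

n_0=9 n_1=35 n_2=42 n_3=10  [Q]
∂1: piv[bi,bk,bl,bm,bo,bq,bv,by] rk=8  ker:ik,il,im,io,iq,iv,iy,kl,km,ko,kq,kv,lm,lo,lq,lv,ly,mo,mq,mv,my,oq,ov,oy,qv,qy,vy
∂2: piv[bik,bil,bim,biv,bkl,bkm,bko,blo,blq,blv,bmo,bmq,bmv,bmy,bqv,bqy,bvy,iko,ikq,ilm,ilq,ily,imy,ioq,klv] rk=25  ker:ikl,ikm,imq,imv,iqv,klm,klo,klq,kmq,koq,lmo,lmq,lmy,lqv,mqv,mqy,mvy
∂3: piv[bklo,blqv,bmvy,iklm,iklq,ikmq,ilmq,ilmy,imqv] rk=9  ker:klmq
rk∂_3=9

rank∂_3=9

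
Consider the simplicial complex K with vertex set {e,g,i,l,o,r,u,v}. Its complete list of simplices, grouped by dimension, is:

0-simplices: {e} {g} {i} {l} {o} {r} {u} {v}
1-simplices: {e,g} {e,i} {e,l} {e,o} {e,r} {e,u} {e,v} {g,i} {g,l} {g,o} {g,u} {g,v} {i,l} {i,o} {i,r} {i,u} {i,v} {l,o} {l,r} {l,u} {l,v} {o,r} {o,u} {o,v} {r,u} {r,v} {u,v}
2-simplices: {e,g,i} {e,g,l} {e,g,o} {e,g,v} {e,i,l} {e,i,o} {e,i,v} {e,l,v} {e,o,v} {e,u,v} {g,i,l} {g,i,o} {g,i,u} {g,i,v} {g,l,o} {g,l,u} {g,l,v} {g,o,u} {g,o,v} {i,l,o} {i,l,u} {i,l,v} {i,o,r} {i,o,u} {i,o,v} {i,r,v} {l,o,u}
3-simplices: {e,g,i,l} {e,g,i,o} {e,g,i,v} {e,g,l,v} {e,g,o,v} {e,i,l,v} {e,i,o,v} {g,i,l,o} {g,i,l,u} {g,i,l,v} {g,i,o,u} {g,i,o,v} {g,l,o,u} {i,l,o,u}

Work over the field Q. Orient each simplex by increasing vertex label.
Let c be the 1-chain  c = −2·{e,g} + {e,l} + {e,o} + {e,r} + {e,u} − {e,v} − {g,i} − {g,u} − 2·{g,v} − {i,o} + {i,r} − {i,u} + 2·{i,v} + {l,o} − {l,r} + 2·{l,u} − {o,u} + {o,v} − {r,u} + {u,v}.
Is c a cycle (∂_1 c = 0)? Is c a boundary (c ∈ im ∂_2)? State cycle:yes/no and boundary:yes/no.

n_0=8 n_1=27 n_2=27 n_3=14  [Q]
∂1: piv[eg,ei,el,eo,er,eu,ev] rk=7  ker:gi,gl,go,gu,gv,il,io,ir,iu,iv,lo,lr,lu,lv,or,ou,ov,ru,rv,uv
∂2: piv[egi,egl,ego,egv,eil,eio,eiv,elv,eov,euv,giu,glo,glu,gou,ior,irv] rk=16  ker:gil,gio,giv,glv,gov,ilo,ilu,ilv,iou,iov,lou
∂3: piv[egil,egio,egiv,eglv,egov,eilv,eiov,gilo,gilu,giou,glou] rk=11  ker:gilv,giov,ilou
∂1c = −{e} + 2·{g} − 2·{i} − {l} + {o} + 2·{r} − 2·{u} + {v}

cycle:no boundary:no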